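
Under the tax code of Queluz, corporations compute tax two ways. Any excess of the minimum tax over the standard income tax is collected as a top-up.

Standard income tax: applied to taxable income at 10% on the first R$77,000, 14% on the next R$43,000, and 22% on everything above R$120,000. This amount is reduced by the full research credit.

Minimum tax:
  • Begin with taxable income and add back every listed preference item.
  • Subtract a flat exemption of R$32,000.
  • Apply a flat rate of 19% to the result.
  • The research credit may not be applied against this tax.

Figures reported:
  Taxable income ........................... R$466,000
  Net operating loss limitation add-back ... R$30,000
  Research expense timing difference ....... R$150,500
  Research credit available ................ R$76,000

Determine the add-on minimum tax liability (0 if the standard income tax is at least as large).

Standard income tax:
  R$77,000 × 10% = R$7,700
  R$43,000 × 14% = R$6,020
  R$346,000 × 22% = R$76,120
  → R$89,840
  Less research credit R$76,000 → R$13,840

Minimum tax:
  Adjusted income: R$466,000 + R$30,000 + R$150,500 = R$646,500
  Less exemption R$32,000 → base R$614,500
  R$614,500 × 19% = R$116,755

Excess of minimum tax over standard income tax: R$116,755 − R$13,840 = R$102,915.

R$102,915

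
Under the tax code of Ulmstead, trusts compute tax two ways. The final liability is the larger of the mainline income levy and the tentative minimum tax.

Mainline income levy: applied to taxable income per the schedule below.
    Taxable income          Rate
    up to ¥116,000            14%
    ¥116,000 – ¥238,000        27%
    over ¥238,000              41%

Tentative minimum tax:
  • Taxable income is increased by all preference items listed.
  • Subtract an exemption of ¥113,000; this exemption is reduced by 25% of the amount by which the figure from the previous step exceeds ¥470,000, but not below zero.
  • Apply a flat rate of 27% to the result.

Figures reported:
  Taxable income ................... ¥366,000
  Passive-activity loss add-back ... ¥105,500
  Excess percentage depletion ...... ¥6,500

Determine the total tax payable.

¥101,660

Tentative minimum tax:
  Adjusted income: ¥366,000 + ¥105,500 + ¥6,500 = ¥478,000
  Exemption: ¥113,000 − 25% × (¥478,000 − ¥470,000) = ¥113,000 − ¥2,000 = ¥111,000
  Base: ¥478,000 − ¥111,000 = ¥367,000
  ¥367,000 × 27% = ¥99,090

Mainline income levy:
  ¥116,000 × 14% = ¥16,240
  ¥122,000 × 27% = ¥32,940
  ¥128,000 × 41% = ¥52,480
  → ¥101,660

¥101,660 > ¥99,090, so the mainline income levy governs.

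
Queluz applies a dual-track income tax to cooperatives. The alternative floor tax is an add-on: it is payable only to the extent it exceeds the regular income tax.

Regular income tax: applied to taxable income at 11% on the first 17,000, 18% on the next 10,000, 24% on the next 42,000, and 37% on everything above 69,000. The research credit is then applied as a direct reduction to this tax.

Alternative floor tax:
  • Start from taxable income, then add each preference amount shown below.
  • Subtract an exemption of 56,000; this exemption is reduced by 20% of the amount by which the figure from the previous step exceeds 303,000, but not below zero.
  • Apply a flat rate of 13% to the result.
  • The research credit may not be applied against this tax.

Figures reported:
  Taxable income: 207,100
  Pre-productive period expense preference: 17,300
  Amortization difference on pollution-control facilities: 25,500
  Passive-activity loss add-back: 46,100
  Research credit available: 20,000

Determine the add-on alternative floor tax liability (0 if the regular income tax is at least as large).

0

Regular income tax:
  17,000 × 11% = 1,870
  10,000 × 18% = 1,800
  42,000 × 24% = 10,080
  138,100 × 37% = 51,097
  → 64,847
  Less research credit 20,000 → 44,847

Alternative floor tax:
  Adjusted income: 207,100 + 17,300 + 25,500 + 46,100 = 296,000
  Exemption: 296,000 ≤ 303,000, so full 56,000 applies
  Base: 296,000 − 56,000 = 240,000
  240,000 × 13% = 31,200

31,200 ≤ 44,847, so no add-on is due.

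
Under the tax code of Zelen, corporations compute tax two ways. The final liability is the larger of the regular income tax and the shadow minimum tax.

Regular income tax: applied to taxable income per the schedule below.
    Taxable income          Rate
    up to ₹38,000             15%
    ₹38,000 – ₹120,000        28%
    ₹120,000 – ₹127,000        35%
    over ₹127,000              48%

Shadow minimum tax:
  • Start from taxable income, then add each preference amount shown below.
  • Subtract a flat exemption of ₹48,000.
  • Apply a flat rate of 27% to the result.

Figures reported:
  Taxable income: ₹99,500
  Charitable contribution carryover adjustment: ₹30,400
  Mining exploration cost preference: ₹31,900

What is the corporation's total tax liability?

Shadow minimum tax:
  Adjusted income: ₹99,500 + ₹30,400 + ₹31,900 = ₹161,800
  Less exemption ₹48,000 → base ₹113,800
  ₹113,800 × 27% = ₹30,726

Regular income tax:
  ₹38,000 × 15% = ₹5,700
  ₹61,500 × 28% = ₹17,220
  → ₹22,920

₹30,726 > ₹22,920, so the shadow minimum tax is the binding amount.

₹30,726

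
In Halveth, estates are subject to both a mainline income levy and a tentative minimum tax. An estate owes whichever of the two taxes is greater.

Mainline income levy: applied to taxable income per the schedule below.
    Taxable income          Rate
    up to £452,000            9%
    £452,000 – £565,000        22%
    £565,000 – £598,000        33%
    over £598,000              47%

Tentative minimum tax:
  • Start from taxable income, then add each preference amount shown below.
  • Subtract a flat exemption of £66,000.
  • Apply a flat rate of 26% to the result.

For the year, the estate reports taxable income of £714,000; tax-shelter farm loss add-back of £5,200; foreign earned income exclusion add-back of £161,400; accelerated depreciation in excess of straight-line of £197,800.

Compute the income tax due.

Tentative minimum tax:
  Adjusted income: £714,000 + £5,200 + £161,400 + £197,800 = £1,078,400
  Less exemption £66,000 → base £1,012,400
  £1,012,400 × 26% = £263,224

Mainline income levy:
  £452,000 × 9% = £40,680
  £113,000 × 22% = £24,860
  £33,000 × 33% = £10,890
  £116,000 × 47% = £54,520
  → £130,950

£263,224 > £130,950, so the tentative minimum tax is the binding amount.

£263,224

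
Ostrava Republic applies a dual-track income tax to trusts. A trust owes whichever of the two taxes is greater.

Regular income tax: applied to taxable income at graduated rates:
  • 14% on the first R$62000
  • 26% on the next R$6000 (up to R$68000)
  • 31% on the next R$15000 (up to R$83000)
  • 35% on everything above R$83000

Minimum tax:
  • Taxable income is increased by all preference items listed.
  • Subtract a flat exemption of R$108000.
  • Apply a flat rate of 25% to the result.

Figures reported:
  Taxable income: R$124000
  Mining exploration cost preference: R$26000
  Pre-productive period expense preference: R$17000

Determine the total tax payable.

Regular income tax:
  R$62000 × 14% = R$8680
  R$6000 × 26% = R$1560
  R$15000 × 31% = R$4650
  R$41000 × 35% = R$14350
  → R$29240

Minimum tax:
  Adjusted income: R$124000 + R$26000 + R$17000 = R$167000
  Less exemption R$108000 → base R$59000
  R$59000 × 25% = R$14750

R$29240 > R$14750, so the regular income tax governs.

R$29240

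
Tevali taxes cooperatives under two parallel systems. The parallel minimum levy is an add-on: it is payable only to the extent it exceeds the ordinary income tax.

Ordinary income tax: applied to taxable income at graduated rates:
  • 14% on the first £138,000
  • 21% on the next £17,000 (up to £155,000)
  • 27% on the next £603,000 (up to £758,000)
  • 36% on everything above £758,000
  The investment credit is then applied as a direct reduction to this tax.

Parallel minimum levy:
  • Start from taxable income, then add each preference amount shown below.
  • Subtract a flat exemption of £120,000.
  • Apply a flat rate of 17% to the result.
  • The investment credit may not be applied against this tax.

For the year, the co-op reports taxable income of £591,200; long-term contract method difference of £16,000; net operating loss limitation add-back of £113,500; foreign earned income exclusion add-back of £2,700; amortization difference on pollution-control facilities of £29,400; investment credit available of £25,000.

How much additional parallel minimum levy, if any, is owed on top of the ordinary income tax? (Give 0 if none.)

Ordinary income tax:
  £138,000 × 14% = £19,320
  £17,000 × 21% = £3,570
  £436,200 × 27% = £117,774
  → £140,664
  Less investment credit £25,000 → £115,664

Parallel minimum levy:
  Adjusted income: £591,200 + £16,000 + £113,500 + £2,700 + £29,400 = £752,800
  Less exemption £120,000 → base £632,800
  £632,800 × 17% = £107,576

£107,576 ≤ £115,664, so no add-on is due.

£0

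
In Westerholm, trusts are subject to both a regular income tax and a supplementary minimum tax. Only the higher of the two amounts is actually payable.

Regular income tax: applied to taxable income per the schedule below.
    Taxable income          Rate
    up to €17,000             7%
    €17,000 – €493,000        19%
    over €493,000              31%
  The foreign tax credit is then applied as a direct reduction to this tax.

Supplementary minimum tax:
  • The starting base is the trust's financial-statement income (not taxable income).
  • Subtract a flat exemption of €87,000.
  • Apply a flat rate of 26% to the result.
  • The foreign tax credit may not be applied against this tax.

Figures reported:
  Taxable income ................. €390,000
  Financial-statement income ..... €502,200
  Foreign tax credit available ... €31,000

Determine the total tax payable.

€107,952

Regular income tax:
  €17,000 × 7% = €1,190
  €373,000 × 19% = €70,870
  → €72,060
  Less foreign tax credit €31,000 → €41,060

Supplementary minimum tax:
  Base (financial-statement income): €502,200
  Less exemption €87,000 → base €415,200
  €415,200 × 26% = €107,952

€107,952 > €41,060, so the supplementary minimum tax is the binding amount.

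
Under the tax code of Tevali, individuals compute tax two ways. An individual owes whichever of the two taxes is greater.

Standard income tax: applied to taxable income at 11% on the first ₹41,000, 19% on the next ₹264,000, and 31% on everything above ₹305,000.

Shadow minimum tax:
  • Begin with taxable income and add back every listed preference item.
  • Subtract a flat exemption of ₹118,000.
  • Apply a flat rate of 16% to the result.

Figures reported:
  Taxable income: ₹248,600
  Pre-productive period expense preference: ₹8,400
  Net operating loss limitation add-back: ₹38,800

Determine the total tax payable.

₹43,954

Standard income tax:
  ₹41,000 × 11% = ₹4,510
  ₹207,600 × 19% = ₹39,444
  → ₹43,954

Shadow minimum tax:
  Adjusted income: ₹248,600 + ₹8,400 + ₹38,800 = ₹295,800
  Less exemption ₹118,000 → base ₹177,800
  ₹177,800 × 16% = ₹28,448

₹43,954 > ₹28,448, so the standard income tax governs.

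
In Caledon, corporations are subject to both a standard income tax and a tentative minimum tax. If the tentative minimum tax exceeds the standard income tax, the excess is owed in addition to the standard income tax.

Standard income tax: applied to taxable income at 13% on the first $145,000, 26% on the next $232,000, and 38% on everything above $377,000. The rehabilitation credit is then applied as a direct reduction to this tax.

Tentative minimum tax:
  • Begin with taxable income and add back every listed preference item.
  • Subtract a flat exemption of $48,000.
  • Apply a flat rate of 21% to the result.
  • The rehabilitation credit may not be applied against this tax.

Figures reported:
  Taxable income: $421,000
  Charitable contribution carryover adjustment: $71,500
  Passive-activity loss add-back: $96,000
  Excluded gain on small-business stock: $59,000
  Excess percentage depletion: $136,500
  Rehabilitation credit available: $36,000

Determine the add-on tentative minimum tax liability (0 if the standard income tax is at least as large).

$94,670

Standard income tax:
  $145,000 × 13% = $18,850
  $232,000 × 26% = $60,320
  $44,000 × 38% = $16,720
  → $95,890
  Less rehabilitation credit $36,000 → $59,890

Tentative minimum tax:
  Adjusted income: $421,000 + $71,500 + $96,000 + $59,000 + $136,500 = $784,000
  Less exemption $48,000 → base $736,000
  $736,000 × 21% = $154,560

Excess of tentative minimum tax over standard income tax: $154,560 − $59,890 = $94,670.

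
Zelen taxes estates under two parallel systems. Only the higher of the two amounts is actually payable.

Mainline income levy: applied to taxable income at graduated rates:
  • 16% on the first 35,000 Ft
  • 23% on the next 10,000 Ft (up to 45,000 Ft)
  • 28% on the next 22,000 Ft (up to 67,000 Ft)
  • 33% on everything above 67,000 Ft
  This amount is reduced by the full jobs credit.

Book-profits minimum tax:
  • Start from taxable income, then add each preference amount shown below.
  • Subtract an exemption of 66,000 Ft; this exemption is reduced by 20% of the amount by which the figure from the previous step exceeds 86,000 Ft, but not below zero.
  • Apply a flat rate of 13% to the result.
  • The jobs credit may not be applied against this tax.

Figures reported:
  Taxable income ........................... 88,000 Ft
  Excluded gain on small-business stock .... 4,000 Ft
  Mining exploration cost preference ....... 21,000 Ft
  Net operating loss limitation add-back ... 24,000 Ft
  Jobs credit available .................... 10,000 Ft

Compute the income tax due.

10,990 Ft

Mainline income levy:
  35,000 Ft × 16% = 5,600 Ft
  10,000 Ft × 23% = 2,300 Ft
  22,000 Ft × 28% = 6,160 Ft
  21,000 Ft × 33% = 6,930 Ft
  → 20,990 Ft
  Less jobs credit 10,000 Ft → 10,990 Ft

Book-profits minimum tax:
  Adjusted income: 88,000 Ft + 4,000 Ft + 21,000 Ft + 24,000 Ft = 137,000 Ft
  Exemption: 66,000 Ft − 20% × (137,000 Ft − 86,000 Ft) = 66,000 Ft − 10,200 Ft = 55,800 Ft
  Base: 137,000 Ft − 55,800 Ft = 81,200 Ft
  81,200 Ft × 13% = 10,556 Ft

10,990 Ft > 10,556 Ft, so the mainline income levy governs.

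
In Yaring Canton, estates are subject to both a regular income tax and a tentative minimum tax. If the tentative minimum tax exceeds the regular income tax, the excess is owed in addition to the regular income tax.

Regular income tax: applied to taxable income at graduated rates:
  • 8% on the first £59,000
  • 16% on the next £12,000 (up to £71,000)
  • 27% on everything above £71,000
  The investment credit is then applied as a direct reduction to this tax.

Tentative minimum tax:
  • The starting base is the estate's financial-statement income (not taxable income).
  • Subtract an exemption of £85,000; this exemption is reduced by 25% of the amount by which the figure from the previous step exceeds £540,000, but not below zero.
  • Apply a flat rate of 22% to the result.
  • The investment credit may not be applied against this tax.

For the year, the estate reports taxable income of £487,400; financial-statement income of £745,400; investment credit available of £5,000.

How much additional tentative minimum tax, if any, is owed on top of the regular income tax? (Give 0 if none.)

£42,517

Regular income tax:
  £59,000 × 8% = £4,720
  £12,000 × 16% = £1,920
  £416,400 × 27% = £112,428
  → £119,068
  Less investment credit £5,000 → £114,068

Tentative minimum tax:
  Base (financial-statement income): £745,400
  Exemption: £85,000 − 25% × (£745,400 − £540,000) = £85,000 − £51,350 = £33,650
  Base: £745,400 − £33,650 = £711,750
  £711,750 × 22% = £156,585

Excess of tentative minimum tax over regular income tax: £156,585 − £114,068 = £42,517.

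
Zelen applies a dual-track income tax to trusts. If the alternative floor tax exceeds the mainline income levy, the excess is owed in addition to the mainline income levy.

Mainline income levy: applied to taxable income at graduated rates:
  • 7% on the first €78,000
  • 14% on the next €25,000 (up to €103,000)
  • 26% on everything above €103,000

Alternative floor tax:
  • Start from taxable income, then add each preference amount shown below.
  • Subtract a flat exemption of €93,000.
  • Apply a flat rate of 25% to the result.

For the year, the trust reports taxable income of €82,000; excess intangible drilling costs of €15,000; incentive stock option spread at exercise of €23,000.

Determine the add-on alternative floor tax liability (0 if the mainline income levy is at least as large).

Alternative floor tax:
  Adjusted income: €82,000 + €15,000 + €23,000 = €120,000
  Less exemption €93,000 → base €27,000
  €27,000 × 25% = €6,750

Mainline income levy:
  €78,000 × 7% = €5,460
  €4,000 × 14% = €560
  → €6,020

Excess of alternative floor tax over mainline income levy: €6,750 − €6,020 = €730.

€730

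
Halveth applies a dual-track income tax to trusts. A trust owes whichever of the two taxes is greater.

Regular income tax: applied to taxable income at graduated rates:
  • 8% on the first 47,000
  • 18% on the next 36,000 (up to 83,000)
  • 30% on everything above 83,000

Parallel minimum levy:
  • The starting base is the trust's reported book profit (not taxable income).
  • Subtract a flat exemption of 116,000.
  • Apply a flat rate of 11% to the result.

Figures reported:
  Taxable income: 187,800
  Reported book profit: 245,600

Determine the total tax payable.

Parallel minimum levy:
  Base (reported book profit): 245,600
  Less exemption 116,000 → base 129,600
  129,600 × 11% = 14,256

Regular income tax:
  47,000 × 8% = 3,760
  36,000 × 18% = 6,480
  104,800 × 30% = 31,440
  → 41,680

41,680 > 14,256, so the regular income tax governs.

41,680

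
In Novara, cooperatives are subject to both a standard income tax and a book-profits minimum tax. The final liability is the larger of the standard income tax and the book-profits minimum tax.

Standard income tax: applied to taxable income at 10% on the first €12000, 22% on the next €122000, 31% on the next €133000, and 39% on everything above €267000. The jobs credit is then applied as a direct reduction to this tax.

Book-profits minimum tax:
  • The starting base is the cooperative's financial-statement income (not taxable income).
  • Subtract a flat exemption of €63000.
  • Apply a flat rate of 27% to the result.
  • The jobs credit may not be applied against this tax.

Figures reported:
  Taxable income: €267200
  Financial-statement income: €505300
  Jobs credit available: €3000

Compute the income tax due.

Book-profits minimum tax:
  Base (financial-statement income): €505300
  Less exemption €63000 → base €442300
  €442300 × 27% = €119421

Standard income tax:
  €12000 × 10% = €1200
  €122000 × 22% = €26840
  €133000 × 31% = €41230
  €200 × 39% = €78
  → €69348
  Less jobs credit €3000 → €66348

€119421 > €66348, so the book-profits minimum tax is the binding amount.

€119421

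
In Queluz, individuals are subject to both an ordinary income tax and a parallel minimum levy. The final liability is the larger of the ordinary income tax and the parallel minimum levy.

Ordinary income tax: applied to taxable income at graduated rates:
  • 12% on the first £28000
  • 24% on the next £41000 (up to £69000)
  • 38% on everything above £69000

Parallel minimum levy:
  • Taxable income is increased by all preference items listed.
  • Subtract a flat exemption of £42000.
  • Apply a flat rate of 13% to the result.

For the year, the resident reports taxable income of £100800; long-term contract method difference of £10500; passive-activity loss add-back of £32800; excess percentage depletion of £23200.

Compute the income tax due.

Parallel minimum levy:
  Adjusted income: £100800 + £10500 + £32800 + £23200 = £167300
  Less exemption £42000 → base £125300
  £125300 × 13% = £16289

Ordinary income tax:
  £28000 × 12% = £3360
  £41000 × 24% = £9840
  £31800 × 38% = £12084
  → £25284

£25284 > £16289, so the ordinary income tax governs.

£25284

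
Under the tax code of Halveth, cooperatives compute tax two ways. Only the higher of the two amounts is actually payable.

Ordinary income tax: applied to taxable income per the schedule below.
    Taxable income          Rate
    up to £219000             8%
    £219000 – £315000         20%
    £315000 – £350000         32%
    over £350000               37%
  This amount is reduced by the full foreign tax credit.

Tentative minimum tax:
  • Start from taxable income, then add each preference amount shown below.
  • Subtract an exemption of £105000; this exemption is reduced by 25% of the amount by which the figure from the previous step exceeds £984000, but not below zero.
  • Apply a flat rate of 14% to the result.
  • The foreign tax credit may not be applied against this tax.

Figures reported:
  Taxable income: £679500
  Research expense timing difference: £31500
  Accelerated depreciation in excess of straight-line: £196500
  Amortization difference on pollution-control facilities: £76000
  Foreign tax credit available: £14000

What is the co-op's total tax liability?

£155835

Tentative minimum tax:
  Adjusted income: £679500 + £31500 + £196500 + £76000 = £983500
  Exemption: £983500 ≤ £984000, so full £105000 applies
  Base: £983500 − £105000 = £878500
  £878500 × 14% = £122990

Ordinary income tax:
  £219000 × 8% = £17520
  £96000 × 20% = £19200
  £35000 × 32% = £11200
  £329500 × 37% = £121915
  → £169835
  Less foreign tax credit £14000 → £155835

£155835 > £122990, so the ordinary income tax governs.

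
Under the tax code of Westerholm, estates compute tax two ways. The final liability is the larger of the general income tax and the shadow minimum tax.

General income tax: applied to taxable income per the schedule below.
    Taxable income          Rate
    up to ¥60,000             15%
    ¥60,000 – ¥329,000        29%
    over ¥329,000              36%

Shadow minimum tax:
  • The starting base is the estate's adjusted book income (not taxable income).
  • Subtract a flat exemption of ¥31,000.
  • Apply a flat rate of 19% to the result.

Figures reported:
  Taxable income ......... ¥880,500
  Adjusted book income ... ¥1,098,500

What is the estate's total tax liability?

¥285,550

Shadow minimum tax:
  Base (adjusted book income): ¥1,098,500
  Less exemption ¥31,000 → base ¥1,067,500
  ¥1,067,500 × 19% = ¥202,825

General income tax:
  ¥60,000 × 15% = ¥9,000
  ¥269,000 × 29% = ¥78,010
  ¥551,500 × 36% = ¥198,540
  → ¥285,550

¥285,550 > ¥202,825, so the general income tax governs.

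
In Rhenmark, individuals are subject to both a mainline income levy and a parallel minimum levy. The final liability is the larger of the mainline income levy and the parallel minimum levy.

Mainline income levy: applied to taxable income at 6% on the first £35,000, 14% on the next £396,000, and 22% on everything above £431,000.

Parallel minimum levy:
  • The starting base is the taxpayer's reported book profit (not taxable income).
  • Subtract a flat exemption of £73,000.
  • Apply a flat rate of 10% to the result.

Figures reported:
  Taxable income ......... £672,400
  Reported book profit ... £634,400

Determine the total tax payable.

Parallel minimum levy:
  Base (reported book profit): £634,400
  Less exemption £73,000 → base £561,400
  £561,400 × 10% = £56,140

Mainline income levy:
  £35,000 × 6% = £2,100
  £396,000 × 14% = £55,440
  £241,400 × 22% = £53,108
  → £110,648

£110,648 > £56,140, so the mainline income levy governs.

£110,648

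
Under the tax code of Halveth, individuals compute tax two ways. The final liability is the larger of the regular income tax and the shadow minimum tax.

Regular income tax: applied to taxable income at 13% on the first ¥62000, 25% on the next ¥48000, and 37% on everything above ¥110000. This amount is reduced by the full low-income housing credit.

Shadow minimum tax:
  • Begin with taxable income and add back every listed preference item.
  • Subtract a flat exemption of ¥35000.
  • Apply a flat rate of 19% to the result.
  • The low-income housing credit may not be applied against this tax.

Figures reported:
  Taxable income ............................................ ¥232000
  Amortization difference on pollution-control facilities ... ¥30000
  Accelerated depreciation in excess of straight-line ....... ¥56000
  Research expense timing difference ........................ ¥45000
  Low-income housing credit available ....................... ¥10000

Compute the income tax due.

¥62320

Regular income tax:
  ¥62000 × 13% = ¥8060
  ¥48000 × 25% = ¥12000
  ¥122000 × 37% = ¥45140
  → ¥65200
  Less low-income housing credit ¥10000 → ¥55200

Shadow minimum tax:
  Adjusted income: ¥232000 + ¥30000 + ¥56000 + ¥45000 = ¥363000
  Less exemption ¥35000 → base ¥328000
  ¥328000 × 19% = ¥62320

¥62320 > ¥55200, so the shadow minimum tax is the binding amount.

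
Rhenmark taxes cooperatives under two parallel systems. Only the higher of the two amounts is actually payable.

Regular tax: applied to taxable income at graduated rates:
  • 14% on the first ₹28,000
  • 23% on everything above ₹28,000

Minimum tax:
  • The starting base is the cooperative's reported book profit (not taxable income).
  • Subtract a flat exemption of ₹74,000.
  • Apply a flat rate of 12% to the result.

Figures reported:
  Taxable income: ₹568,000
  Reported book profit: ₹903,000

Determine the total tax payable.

Minimum tax:
  Base (reported book profit): ₹903,000
  Less exemption ₹74,000 → base ₹829,000
  ₹829,000 × 12% = ₹99,480

Regular tax:
  ₹28,000 × 14% = ₹3,920
  ₹540,000 × 23% = ₹124,200
  → ₹128,120

₹128,120 > ₹99,480, so the regular tax governs.

₹128,120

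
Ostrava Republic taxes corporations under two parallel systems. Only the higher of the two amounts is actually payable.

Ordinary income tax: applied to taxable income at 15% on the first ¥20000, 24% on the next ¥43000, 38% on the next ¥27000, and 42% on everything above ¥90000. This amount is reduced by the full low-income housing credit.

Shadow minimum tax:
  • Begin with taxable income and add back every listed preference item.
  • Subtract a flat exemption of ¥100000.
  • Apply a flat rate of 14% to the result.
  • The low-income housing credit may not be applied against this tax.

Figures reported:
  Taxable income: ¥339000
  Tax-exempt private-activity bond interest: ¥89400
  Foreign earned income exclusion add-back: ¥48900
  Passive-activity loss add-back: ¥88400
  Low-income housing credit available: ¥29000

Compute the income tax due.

¥99160

Ordinary income tax:
  ¥20000 × 15% = ¥3000
  ¥43000 × 24% = ¥10320
  ¥27000 × 38% = ¥10260
  ¥249000 × 42% = ¥104580
  → ¥128160
  Less low-income housing credit ¥29000 → ¥99160

Shadow minimum tax:
  Adjusted income: ¥339000 + ¥89400 + ¥48900 + ¥88400 = ¥565700
  Less exemption ¥100000 → base ¥465700
  ¥465700 × 14% = ¥65198

¥99160 > ¥65198, so the ordinary income tax governs.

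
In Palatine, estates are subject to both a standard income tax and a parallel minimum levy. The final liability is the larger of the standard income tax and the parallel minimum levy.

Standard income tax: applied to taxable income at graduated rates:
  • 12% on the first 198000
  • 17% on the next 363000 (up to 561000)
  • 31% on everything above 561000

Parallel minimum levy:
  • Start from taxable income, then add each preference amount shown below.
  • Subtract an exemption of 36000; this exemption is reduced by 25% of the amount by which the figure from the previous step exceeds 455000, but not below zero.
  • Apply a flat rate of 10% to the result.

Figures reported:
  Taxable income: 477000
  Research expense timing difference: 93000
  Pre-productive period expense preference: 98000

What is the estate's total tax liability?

71190

Parallel minimum levy:
  Adjusted income: 477000 + 93000 + 98000 = 668000
  Exemption: 25% × (668000 − 455000) = 53250 ≥ 36000, so the exemption is fully phased out
  Base: 668000 − 0 = 668000
  668000 × 10% = 66800

Standard income tax:
  198000 × 12% = 23760
  279000 × 17% = 47430
  → 71190

71190 > 66800, so the standard income tax governs.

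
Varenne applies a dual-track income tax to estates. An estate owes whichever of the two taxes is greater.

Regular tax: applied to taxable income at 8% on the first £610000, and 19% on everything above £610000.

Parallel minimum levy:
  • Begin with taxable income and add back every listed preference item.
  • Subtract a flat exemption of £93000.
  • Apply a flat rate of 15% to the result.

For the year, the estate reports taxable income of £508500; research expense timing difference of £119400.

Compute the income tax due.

£80235

Regular tax:
  £508500 × 8% = £40680

Parallel minimum levy:
  Adjusted income: £508500 + £119400 = £627900
  Less exemption £93000 → base £534900
  £534900 × 15% = £80235

£80235 > £40680, so the parallel minimum levy is the binding amount.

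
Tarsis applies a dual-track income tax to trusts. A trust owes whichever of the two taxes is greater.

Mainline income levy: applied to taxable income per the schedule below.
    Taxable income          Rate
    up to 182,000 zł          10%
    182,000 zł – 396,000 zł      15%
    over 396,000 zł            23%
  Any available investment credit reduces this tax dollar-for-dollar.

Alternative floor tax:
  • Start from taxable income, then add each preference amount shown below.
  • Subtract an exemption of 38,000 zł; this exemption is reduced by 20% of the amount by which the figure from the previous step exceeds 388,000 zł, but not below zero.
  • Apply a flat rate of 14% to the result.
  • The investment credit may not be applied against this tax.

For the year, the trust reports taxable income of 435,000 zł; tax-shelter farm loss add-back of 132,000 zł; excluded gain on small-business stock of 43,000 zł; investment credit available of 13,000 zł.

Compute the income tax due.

85,400 zł

Mainline income levy:
  182,000 zł × 10% = 18,200 zł
  214,000 zł × 15% = 32,100 zł
  39,000 zł × 23% = 8,970 zł
  → 59,270 zł
  Less investment credit 13,000 zł → 46,270 zł

Alternative floor tax:
  Adjusted income: 435,000 zł + 132,000 zł + 43,000 zł = 610,000 zł
  Exemption: 20% × (610,000 zł − 388,000 zł) = 44,400 zł ≥ 38,000 zł, so the exemption is fully phased out
  Base: 610,000 zł − 0 zł = 610,000 zł
  610,000 zł × 14% = 85,400 zł

85,400 zł > 46,270 zł, so the alternative floor tax is the binding amount.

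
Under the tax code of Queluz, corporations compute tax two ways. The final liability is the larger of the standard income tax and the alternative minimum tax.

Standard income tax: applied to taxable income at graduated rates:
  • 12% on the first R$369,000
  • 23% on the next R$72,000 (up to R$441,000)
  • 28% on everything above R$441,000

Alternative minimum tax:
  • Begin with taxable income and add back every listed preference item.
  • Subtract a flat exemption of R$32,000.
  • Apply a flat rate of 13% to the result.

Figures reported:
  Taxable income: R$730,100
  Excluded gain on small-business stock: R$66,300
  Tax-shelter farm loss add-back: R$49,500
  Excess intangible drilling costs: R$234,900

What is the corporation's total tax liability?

Standard income tax:
  R$369,000 × 12% = R$44,280
  R$72,000 × 23% = R$16,560
  R$289,100 × 28% = R$80,948
  → R$141,788

Alternative minimum tax:
  Adjusted income: R$730,100 + R$66,300 + R$49,500 + R$234,900 = R$1,080,800
  Less exemption R$32,000 → base R$1,048,800
  R$1,048,800 × 13% = R$136,344

R$141,788 > R$136,344, so the standard income tax governs.

R$141,788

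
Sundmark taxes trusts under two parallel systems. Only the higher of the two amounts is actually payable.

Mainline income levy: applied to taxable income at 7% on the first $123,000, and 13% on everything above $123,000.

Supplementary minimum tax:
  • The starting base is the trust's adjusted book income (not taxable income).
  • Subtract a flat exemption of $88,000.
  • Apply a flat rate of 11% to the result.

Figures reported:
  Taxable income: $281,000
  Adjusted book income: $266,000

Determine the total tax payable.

$29,150

Supplementary minimum tax:
  Base (adjusted book income): $266,000
  Less exemption $88,000 → base $178,000
  $178,000 × 11% = $19,580

Mainline income levy:
  $123,000 × 7% = $8,610
  $158,000 × 13% = $20,540
  → $29,150

$29,150 > $19,580, so the mainline income levy governs.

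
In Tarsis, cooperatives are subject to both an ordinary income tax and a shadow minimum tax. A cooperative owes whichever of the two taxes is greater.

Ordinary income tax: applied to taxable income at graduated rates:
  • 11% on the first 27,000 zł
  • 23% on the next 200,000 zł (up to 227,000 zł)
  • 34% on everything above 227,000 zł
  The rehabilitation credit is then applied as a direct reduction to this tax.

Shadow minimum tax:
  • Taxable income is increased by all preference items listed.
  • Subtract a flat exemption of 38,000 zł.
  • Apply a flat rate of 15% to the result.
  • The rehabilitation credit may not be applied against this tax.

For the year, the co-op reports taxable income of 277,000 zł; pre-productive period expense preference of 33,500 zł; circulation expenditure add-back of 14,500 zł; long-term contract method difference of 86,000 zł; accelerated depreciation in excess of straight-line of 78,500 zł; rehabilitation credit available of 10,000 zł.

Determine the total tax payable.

67,725 zł

Ordinary income tax:
  27,000 zł × 11% = 2,970 zł
  200,000 zł × 23% = 46,000 zł
  50,000 zł × 34% = 17,000 zł
  → 65,970 zł
  Less rehabilitation credit 10,000 zł → 55,970 zł

Shadow minimum tax:
  Adjusted income: 277,000 zł + 33,500 zł + 14,500 zł + 86,000 zł + 78,500 zł = 489,500 zł
  Less exemption 38,000 zł → base 451,500 zł
  451,500 zł × 15% = 67,725 zł

67,725 zł > 55,970 zł, so the shadow minimum tax is the binding amount.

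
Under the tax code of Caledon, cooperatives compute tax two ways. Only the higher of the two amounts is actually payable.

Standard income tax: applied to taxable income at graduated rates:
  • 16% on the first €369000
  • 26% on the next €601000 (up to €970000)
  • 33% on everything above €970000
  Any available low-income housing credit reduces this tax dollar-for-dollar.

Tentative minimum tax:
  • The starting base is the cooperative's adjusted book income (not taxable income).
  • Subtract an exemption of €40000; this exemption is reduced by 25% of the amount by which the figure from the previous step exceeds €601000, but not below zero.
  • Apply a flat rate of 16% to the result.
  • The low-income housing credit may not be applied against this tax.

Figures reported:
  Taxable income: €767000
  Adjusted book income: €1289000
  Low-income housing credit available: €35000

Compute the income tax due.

Tentative minimum tax:
  Base (adjusted book income): €1289000
  Exemption: 25% × (€1289000 − €601000) = €172000 ≥ €40000, so the exemption is fully phased out
  Base: €1289000 − €0 = €1289000
  €1289000 × 16% = €206240

Standard income tax:
  €369000 × 16% = €59040
  €398000 × 26% = €103480
  → €162520
  Less low-income housing credit €35000 → €127520

€206240 > €127520, so the tentative minimum tax is the binding amount.

€206240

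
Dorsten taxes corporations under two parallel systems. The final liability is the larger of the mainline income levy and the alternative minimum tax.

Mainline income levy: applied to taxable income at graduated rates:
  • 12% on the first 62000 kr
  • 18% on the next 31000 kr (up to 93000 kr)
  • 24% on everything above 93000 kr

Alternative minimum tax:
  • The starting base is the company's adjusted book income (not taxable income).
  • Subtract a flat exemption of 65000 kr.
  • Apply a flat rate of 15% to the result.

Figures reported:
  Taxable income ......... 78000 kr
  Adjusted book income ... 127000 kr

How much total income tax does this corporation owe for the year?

10320 kr

Mainline income levy:
  62000 kr × 12% = 7440 kr
  16000 kr × 18% = 2880 kr
  → 10320 kr

Alternative minimum tax:
  Base (adjusted book income): 127000 kr
  Less exemption 65000 kr → base 62000 kr
  62000 kr × 15% = 9300 kr

10320 kr > 9300 kr, so the mainline income levy governs.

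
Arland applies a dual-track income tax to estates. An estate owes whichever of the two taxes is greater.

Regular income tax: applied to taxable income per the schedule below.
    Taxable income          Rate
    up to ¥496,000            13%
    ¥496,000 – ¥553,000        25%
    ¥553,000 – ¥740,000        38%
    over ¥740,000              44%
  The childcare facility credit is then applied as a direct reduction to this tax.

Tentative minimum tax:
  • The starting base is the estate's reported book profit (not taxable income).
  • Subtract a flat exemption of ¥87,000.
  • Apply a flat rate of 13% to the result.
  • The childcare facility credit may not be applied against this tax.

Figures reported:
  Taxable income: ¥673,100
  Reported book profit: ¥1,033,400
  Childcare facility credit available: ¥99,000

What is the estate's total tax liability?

Tentative minimum tax:
  Base (reported book profit): ¥1,033,400
  Less exemption ¥87,000 → base ¥946,400
  ¥946,400 × 13% = ¥123,032

Regular income tax:
  ¥496,000 × 13% = ¥64,480
  ¥57,000 × 25% = ¥14,250
  ¥120,100 × 38% = ¥45,638
  → ¥124,368
  Less childcare facility credit ¥99,000 → ¥25,368

¥123,032 > ¥25,368, so the tentative minimum tax is the binding amount.

¥123,032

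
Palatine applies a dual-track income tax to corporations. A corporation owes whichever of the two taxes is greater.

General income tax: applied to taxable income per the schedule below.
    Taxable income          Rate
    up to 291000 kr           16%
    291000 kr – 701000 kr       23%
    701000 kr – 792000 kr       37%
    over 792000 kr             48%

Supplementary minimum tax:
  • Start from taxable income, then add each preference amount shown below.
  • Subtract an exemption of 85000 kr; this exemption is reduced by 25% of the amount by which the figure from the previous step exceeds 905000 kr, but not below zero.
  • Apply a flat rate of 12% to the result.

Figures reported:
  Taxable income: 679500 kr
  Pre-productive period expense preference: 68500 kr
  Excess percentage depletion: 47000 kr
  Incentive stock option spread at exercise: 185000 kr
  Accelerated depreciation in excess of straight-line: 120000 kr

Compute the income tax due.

135915 kr

Supplementary minimum tax:
  Adjusted income: 679500 kr + 68500 kr + 47000 kr + 185000 kr + 120000 kr = 1100000 kr
  Exemption: 85000 kr − 25% × (1100000 kr − 905000 kr) = 85000 kr − 48750 kr = 36250 kr
  Base: 1100000 kr − 36250 kr = 1063750 kr
  1063750 kr × 12% = 127650 kr

General income tax:
  291000 kr × 16% = 46560 kr
  388500 kr × 23% = 89355 kr
  → 135915 kr

135915 kr > 127650 kr, so the general income tax governs.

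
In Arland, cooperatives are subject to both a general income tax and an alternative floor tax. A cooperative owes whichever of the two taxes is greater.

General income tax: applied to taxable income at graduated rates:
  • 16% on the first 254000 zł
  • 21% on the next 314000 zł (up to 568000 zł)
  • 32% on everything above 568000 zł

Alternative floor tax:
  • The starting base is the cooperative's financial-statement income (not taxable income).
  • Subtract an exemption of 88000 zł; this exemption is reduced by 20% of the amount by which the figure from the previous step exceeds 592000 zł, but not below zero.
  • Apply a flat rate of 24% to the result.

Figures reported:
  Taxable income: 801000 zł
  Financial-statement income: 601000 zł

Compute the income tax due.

Alternative floor tax:
  Base (financial-statement income): 601000 zł
  Exemption: 88000 zł − 20% × (601000 zł − 592000 zł) = 88000 zł − 1800 zł = 86200 zł
  Base: 601000 zł − 86200 zł = 514800 zł
  514800 zł × 24% = 123552 zł

General income tax:
  254000 zł × 16% = 40640 zł
  314000 zł × 21% = 65940 zł
  233000 zł × 32% = 74560 zł
  → 181140 zł

181140 zł > 123552 zł, so the general income tax governs.

181140 zł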